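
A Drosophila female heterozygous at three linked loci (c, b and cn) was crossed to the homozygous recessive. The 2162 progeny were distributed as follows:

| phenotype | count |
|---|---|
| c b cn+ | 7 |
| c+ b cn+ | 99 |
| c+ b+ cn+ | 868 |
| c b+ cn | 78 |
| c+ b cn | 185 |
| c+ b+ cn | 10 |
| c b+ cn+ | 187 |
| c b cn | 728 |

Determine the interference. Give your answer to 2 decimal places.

0.51

The two most frequent reciprocal classes, c b cn and c+ b+ cn+, are the parental types, so the F1 was c b cn / c+ b+ cn+.
The two rarest classes, c b cn+ and c+ b+ cn, are the double crossovers. Comparing them with the parentals, only the cn allele has switched, so cn is the middle locus and the order is c – cn – b.
c–cn: (372 + 17)/2162 = 0.1799; cn–b: (177 + 17)/2162 = 0.0897.
Expected DCO frequency = 0.1799 × 0.0897 ≈ 0.01614; observed = 17/2162 ≈ 0.00786.
Coefficient of coincidence = 0.00786/0.01614 ≈ 0.49; interference = 1 − 0.49 = 0.51.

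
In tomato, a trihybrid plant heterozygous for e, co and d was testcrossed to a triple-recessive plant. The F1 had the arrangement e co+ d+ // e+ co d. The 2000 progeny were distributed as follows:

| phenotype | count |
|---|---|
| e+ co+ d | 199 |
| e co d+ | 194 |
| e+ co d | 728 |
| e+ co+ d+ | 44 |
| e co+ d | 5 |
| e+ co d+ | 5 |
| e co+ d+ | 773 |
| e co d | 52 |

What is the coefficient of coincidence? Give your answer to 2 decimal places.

0.47

The two rarest classes, e co+ d and e+ co d+, are the double crossovers. Comparing them with the parentals, only the d allele has switched, so d is the middle locus and the order is e – d – co.
e–d: (96 + 10)/2000 = 0.0530; d–co: (393 + 10)/2000 = 0.2015.
Expected DCO frequency = 0.0530 × 0.2015 ≈ 0.01068; observed = 10/2000 ≈ 0.00500.
Coefficient of coincidence = 0.00500/0.01068 ≈ 0.47.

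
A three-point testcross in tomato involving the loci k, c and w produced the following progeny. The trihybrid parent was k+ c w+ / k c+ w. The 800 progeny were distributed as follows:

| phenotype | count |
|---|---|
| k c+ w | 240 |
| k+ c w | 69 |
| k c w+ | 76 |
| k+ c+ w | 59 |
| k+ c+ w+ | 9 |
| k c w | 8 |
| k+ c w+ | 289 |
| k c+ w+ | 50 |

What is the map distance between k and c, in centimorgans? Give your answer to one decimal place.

19.0 centimorgans

The two rarest classes, k+ c+ w+ and k c w, are the double crossovers. Comparing them with the parentals, only the c allele has switched, so c is the middle locus and the order is k – c – w.
Crossovers in the k–c interval produce the single-crossover classes k c w+ and k+ c+ w (76 + 59 = 135) plus the double crossovers (17).
RF(k–c) = (135 + 17) / 800 = 152/800 = 0.1900 → 19.0 centimorgans.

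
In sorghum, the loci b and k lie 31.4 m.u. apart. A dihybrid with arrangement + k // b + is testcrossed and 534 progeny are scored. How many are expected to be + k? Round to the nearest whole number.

183

A map distance of 31.4 m.u. corresponds to a recombination frequency of 0.314.
The F1 is + k / b +, so + k is a parental gamete class with expected frequency (1 − r)/2 = 0.686/2 = 0.3430.
Expected number = 0.3430 × 534 = 183.16 ≈ 183.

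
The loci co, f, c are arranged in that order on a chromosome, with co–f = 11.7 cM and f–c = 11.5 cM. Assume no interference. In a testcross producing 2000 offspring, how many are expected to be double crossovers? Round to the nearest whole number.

Map distances give recombination frequencies of 0.117 and 0.115 for the two intervals.
With no interference, expected double-crossover frequency = 0.117 × 0.115 = 0.01345.
Expected number = 0.01345 × 2000 = 26.91 ≈ 27.

27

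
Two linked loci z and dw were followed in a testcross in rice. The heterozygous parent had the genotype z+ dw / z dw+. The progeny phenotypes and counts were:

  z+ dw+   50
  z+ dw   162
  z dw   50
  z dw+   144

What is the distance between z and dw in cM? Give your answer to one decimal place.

The recombinant classes are z+ dw+ and z dw: 50 + 50 = 100.
Recombination frequency = 100/406 = 0.2463 ≈ 24.6%, i.e. 24.6 cM.

24.6 cM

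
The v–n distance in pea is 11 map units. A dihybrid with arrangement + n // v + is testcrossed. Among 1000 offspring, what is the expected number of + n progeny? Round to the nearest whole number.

A map distance of 11 map units corresponds to a recombination frequency of 0.110.
The F1 is + n / v +, so + n is a parental gamete class with expected frequency (1 − r)/2 = 0.890/2 = 0.4450.
Expected number = 0.4450 × 1000 = 445.00 ≈ 445.

445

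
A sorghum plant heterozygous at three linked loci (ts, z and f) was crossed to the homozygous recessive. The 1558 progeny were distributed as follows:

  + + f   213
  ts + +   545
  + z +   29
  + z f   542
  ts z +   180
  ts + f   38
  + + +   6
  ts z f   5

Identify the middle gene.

ts

The two most frequent reciprocal classes, + z f and ts + +, are the parental types, so the F1 was + z f / ts + +.
The two rarest classes, ts z f and + + +, are the double crossovers. Comparing them with the parentals, only the ts allele has switched, so ts is the middle locus and the order is f – ts – z.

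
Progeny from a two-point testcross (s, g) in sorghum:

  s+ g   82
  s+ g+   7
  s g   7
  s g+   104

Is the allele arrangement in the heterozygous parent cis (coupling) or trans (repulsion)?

The two most frequent classes are s+ g (82) and s g+ (104); these are the parental (non-recombinant) types.
So the F1 carried s+ g on one chromosome and s g+ on the other — the recessive alleles are on opposite chromosomes (trans / repulsion).

trans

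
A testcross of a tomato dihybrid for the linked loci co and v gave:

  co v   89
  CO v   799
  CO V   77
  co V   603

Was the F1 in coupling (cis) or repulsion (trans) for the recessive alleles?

trans

The two most frequent classes are CO v (799) and co V (603); these are the parental (non-recombinant) types.
So the F1 carried CO v on one chromosome and co V on the other — the recessive alleles are on opposite chromosomes (trans / repulsion).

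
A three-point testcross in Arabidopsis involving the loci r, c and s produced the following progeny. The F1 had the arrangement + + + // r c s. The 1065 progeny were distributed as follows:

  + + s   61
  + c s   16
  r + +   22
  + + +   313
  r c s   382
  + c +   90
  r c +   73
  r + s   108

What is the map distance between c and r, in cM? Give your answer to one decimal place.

22.2 cM

The two rarest classes, r + + and + c s, are the double crossovers. Comparing them with the parentals, only the r allele has switched, so r is the middle locus and the order is s – r – c.
Crossovers in the r–c interval produce the single-crossover classes + c + and r + s (90 + 108 = 198) plus the double crossovers (38).
RF(r–c) = (198 + 38) / 1065 = 236/1065 = 0.2216 → 22.2 cM.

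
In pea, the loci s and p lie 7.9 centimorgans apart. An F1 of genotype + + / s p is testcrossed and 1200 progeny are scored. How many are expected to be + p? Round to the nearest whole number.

A map distance of 7.9 centimorgans corresponds to a recombination frequency of 0.079.
The F1 is + + / s p, so + p is a recombinant gamete class with expected frequency r/2 = 0.079/2 = 0.0395.
Expected number = 0.0395 × 1200 = 47.40 ≈ 47.

47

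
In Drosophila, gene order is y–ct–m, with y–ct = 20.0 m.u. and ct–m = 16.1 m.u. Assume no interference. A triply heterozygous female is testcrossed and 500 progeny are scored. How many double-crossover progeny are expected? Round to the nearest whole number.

Map distances give recombination frequencies of 0.200 and 0.161 for the two intervals.
With no interference, expected double-crossover frequency = 0.200 × 0.161 = 0.03220.
Expected number = 0.03220 × 500 = 16.10 ≈ 16.

16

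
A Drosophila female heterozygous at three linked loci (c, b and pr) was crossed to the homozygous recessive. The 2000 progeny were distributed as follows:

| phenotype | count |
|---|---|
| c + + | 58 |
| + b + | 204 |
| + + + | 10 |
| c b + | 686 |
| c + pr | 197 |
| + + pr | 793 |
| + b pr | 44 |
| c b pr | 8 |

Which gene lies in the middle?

The two most frequent reciprocal classes, + + pr and c b +, are the parental types, so the F1 was + + pr / c b +.
The two rarest classes, + + + and c b pr, are the double crossovers. Comparing them with the parentals, only the pr allele has switched, so pr is the middle locus and the order is b – pr – c.

pr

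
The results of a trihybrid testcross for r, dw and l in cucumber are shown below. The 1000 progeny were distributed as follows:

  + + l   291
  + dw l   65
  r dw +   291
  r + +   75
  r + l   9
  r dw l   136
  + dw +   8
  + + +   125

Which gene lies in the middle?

r

The two most frequent reciprocal classes, + + l and r dw +, are the parental types, so the F1 was + + l / r dw +.
The two rarest classes, r + l and + dw +, are the double crossovers. Comparing them with the parentals, only the r allele has switched, so r is the middle locus and the order is l – r – dw.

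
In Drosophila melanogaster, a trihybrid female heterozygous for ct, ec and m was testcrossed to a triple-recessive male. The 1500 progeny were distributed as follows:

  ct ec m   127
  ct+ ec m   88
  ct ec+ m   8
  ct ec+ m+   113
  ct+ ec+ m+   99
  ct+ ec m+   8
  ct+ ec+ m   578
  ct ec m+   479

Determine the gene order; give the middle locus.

The two most frequent reciprocal classes, ct+ ec+ m and ct ec m+, are the parental types, so the F1 was ct+ ec+ m / ct ec m+.
The two rarest classes, ct ec+ m and ct+ ec m+, are the double crossovers. Comparing them with the parentals, only the ct allele has switched, so ct is the middle locus and the order is m – ct – ec.

ct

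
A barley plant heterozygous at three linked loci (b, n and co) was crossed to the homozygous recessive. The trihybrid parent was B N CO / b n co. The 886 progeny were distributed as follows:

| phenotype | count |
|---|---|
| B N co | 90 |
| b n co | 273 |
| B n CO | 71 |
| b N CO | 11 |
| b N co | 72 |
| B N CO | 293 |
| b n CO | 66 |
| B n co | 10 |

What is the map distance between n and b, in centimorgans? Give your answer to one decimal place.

The two rarest classes, b N CO and B n co, are the double crossovers. Comparing them with the parentals, only the b allele has switched, so b is the middle locus and the order is n – b – co.
Crossovers in the n–b interval produce the single-crossover classes B n CO and b N co (71 + 72 = 143) plus the double crossovers (21).
RF(n–b) = (143 + 21) / 886 = 164/886 = 0.1851 → 18.5 centimorgans.

18.5 centimorgans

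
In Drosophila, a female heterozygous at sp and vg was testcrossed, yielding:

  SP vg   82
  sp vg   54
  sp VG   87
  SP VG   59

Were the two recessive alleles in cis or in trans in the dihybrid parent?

trans

The two most frequent classes are SP vg (82) and sp VG (87); these are the parental (non-recombinant) types.
So the F1 carried SP vg on one chromosome and sp VG on the other — the recessive alleles are on opposite chromosomes (trans / repulsion).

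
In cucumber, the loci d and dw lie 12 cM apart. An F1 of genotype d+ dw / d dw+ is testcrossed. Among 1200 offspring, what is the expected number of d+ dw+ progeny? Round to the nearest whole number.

72

A map distance of 12 cM corresponds to a recombination frequency of 0.120.
The F1 is d+ dw / d dw+, so d+ dw+ is a recombinant gamete class with expected frequency r/2 = 0.120/2 = 0.0600.
Expected number = 0.0600 × 1200 = 72.00 ≈ 72.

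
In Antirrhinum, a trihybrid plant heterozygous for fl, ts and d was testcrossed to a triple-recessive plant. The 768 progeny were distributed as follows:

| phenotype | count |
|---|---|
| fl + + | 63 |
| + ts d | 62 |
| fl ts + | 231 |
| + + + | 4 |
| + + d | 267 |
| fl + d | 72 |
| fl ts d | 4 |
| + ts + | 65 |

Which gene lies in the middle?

d

The two most frequent reciprocal classes, fl ts + and + + d, are the parental types, so the F1 was fl ts + / + + d.
The two rarest classes, fl ts d and + + +, are the double crossovers. Comparing them with the parentals, only the d allele has switched, so d is the middle locus and the order is ts – d – fl.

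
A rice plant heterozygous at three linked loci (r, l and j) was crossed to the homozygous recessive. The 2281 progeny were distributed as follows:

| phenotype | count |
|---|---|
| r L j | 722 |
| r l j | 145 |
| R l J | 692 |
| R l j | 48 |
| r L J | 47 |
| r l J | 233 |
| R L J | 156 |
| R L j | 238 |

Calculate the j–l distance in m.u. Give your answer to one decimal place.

The two most frequent reciprocal classes, r L j and R l J, are the parental types, so the F1 was r L j / R l J.
The two rarest classes, r L J and R l j, are the double crossovers. Comparing them with the parentals, only the j allele has switched, so j is the middle locus and the order is r – j – l.
Crossovers in the j–l interval produce the single-crossover classes r l j and R L J (145 + 156 = 301) plus the double crossovers (95).
RF(j–l) = (301 + 95) / 2281 = 396/2281 = 0.1736 → 17.4 m.u.

17.4 m.u.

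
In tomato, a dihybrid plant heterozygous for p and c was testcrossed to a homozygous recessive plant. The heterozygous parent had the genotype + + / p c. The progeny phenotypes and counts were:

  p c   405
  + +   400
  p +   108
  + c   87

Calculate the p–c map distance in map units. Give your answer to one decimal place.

The recombinant classes are + c and p +: 87 + 108 = 195.
Recombination frequency = 195/1000 = 0.1950 ≈ 19.5%, i.e. 19.5 map units.

19.5 map units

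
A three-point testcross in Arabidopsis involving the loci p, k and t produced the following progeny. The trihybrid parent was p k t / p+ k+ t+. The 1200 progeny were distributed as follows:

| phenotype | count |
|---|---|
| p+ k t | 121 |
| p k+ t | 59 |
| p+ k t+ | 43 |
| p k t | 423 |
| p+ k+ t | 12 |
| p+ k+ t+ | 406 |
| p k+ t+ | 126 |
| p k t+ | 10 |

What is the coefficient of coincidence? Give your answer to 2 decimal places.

0.79

The two rarest classes, p k t+ and p+ k+ t, are the double crossovers. Comparing them with the parentals, only the t allele has switched, so t is the middle locus and the order is p – t – k.
p–t: (247 + 22)/1200 = 0.2242; t–k: (102 + 22)/1200 = 0.1033.
Expected DCO frequency = 0.2242 × 0.1033 ≈ 0.02316; observed = 22/1200 ≈ 0.01833.
Coefficient of coincidence = 0.01833/0.02316 ≈ 0.79.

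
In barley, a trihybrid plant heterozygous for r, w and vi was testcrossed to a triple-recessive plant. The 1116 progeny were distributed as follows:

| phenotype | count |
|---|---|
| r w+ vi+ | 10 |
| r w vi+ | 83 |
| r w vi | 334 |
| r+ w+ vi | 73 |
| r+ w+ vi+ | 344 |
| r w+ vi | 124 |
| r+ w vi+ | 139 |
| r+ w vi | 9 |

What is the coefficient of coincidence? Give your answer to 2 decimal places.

The two most frequent reciprocal classes, r+ w+ vi+ and r w vi, are the parental types, so the F1 was r+ w+ vi+ / r w vi.
The two rarest classes, r w+ vi+ and r+ w vi, are the double crossovers. Comparing them with the parentals, only the r allele has switched, so r is the middle locus and the order is vi – r – w.
vi–r: (156 + 19)/1116 = 0.1568; r–w: (263 + 19)/1116 = 0.2527.
Expected DCO frequency = 0.1568 × 0.2527 ≈ 0.03962; observed = 19/1116 ≈ 0.01703.
Coefficient of coincidence = 0.01703/0.03962 ≈ 0.43.

0.43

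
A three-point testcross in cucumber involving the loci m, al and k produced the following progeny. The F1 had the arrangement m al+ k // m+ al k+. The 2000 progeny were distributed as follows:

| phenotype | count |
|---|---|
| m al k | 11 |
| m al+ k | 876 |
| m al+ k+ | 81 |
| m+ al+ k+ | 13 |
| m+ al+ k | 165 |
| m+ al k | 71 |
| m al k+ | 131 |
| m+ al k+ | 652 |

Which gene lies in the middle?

The two rarest classes, m al k and m+ al+ k+, are the double crossovers. Comparing them with the parentals, only the al allele has switched, so al is the middle locus and the order is m – al – k.

al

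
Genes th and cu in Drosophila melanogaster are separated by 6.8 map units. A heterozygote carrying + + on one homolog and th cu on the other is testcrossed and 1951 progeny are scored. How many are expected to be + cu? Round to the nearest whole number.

66

A map distance of 6.8 map units corresponds to a recombination frequency of 0.068.
The F1 is + + / th cu, so + cu is a recombinant gamete class with expected frequency r/2 = 0.068/2 = 0.0340.
Expected number = 0.0340 × 1951 = 66.33 ≈ 66.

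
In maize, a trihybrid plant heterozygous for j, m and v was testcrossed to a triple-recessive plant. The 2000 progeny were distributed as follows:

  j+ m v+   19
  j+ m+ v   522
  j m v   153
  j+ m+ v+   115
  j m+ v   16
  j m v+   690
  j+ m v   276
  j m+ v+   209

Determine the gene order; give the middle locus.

j

The two most frequent reciprocal classes, j m v+ and j+ m+ v, are the parental types, so the F1 was j m v+ / j+ m+ v.
The two rarest classes, j+ m v+ and j m+ v, are the double crossovers. Comparing them with the parentals, only the j allele has switched, so j is the middle locus and the order is m – j – v.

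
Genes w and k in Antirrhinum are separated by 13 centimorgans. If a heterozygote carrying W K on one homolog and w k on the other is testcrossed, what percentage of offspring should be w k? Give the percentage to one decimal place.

43.5%

A map distance of 13 centimorgans corresponds to a recombination frequency of 0.130.
The F1 is W K / w k, so w k is a parental gamete class with expected frequency (1 − r)/2 = 0.870/2 = 0.4350.
That is 0.4350 = 43.5% of the progeny.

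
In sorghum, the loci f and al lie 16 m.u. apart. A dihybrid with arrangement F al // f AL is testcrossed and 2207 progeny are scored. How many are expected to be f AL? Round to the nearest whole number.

927

A map distance of 16 m.u. corresponds to a recombination frequency of 0.160.
The F1 is F al / f AL, so f AL is a parental gamete class with expected frequency (1 − r)/2 = 0.840/2 = 0.4200.
Expected number = 0.4200 × 2207 = 926.94 ≈ 927.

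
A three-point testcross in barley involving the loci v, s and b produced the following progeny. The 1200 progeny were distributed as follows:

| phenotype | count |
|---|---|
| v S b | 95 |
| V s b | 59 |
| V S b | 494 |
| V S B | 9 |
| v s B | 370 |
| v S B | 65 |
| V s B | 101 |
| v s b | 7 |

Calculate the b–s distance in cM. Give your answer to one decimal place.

The two most frequent reciprocal classes, v s B and V S b, are the parental types, so the F1 was v s B / V S b.
The two rarest classes, v s b and V S B, are the double crossovers. Comparing them with the parentals, only the b allele has switched, so b is the middle locus and the order is v – b – s.
Crossovers in the b–s interval produce the single-crossover classes v S B and V s b (65 + 59 = 124) plus the double crossovers (16).
RF(b–s) = (124 + 16) / 1200 = 140/1200 = 0.1167 → 11.7 cM.

11.7 cM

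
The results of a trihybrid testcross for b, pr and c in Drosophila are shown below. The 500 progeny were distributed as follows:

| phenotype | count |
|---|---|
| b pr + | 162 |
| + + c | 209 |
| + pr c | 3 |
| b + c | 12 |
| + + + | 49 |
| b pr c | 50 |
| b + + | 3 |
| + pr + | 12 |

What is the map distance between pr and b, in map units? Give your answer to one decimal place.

6.0 map units

The two most frequent reciprocal classes, b pr + and + + c, are the parental types, so the F1 was b pr + / + + c.
The two rarest classes, b + + and + pr c, are the double crossovers. Comparing them with the parentals, only the pr allele has switched, so pr is the middle locus and the order is c – pr – b.
Crossovers in the pr–b interval produce the single-crossover classes + pr + and b + c (12 + 12 = 24) plus the double crossovers (6).
RF(pr–b) = (24 + 6) / 500 = 30/500 = 0.0600 → 6.0 map units.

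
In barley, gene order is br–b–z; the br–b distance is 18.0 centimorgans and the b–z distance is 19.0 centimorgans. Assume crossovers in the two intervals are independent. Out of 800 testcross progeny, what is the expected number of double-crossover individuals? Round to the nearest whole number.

Map distances give recombination frequencies of 0.180 and 0.190 for the two intervals.
With no interference, expected double-crossover frequency = 0.180 × 0.190 = 0.03420.
Expected number = 0.03420 × 800 = 27.36 ≈ 27.

27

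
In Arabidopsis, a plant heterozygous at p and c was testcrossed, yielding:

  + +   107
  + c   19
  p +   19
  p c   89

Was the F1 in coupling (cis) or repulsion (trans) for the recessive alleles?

cis

The two most frequent classes are + + (107) and p c (89); these are the parental (non-recombinant) types.
So the F1 carried + + on one chromosome and p c on the other — the recessive alleles are on the same chromosome (cis / coupling).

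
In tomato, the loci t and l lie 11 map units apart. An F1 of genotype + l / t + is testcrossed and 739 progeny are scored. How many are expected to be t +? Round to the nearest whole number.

A map distance of 11 map units corresponds to a recombination frequency of 0.110.
The F1 is + l / t +, so t + is a parental gamete class with expected frequency (1 − r)/2 = 0.890/2 = 0.4450.
Expected number = 0.4450 × 739 = 328.86 ≈ 329.

329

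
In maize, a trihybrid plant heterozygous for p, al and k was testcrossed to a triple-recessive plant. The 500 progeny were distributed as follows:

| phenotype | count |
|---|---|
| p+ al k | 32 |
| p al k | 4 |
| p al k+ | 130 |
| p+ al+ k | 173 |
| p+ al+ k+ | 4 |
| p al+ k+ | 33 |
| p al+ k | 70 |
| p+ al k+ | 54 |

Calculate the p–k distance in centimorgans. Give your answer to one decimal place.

The two most frequent reciprocal classes, p al k+ and p+ al+ k, are the parental types, so the F1 was p al k+ / p+ al+ k.
The two rarest classes, p al k and p+ al+ k+, are the double crossovers. Comparing them with the parentals, only the k allele has switched, so k is the middle locus and the order is al – k – p.
Crossovers in the k–p interval produce the single-crossover classes p+ al k+ and p al+ k (54 + 70 = 124) plus the double crossovers (8).
RF(k–p) = (124 + 8) / 500 = 132/500 = 0.2640 → 26.4 centimorgans.

26.4 centimorgans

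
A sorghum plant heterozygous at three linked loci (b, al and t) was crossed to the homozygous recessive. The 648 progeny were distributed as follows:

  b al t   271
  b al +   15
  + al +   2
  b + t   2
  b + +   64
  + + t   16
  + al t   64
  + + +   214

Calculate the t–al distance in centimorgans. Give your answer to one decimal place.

The two most frequent reciprocal classes, b al t and + + +, are the parental types, so the F1 was b al t / + + +.
The two rarest classes, b + t and + al +, are the double crossovers. Comparing them with the parentals, only the al allele has switched, so al is the middle locus and the order is b – al – t.
Crossovers in the al–t interval produce the single-crossover classes b al + and + + t (15 + 16 = 31) plus the double crossovers (4).
RF(al–t) = (31 + 4) / 648 = 35/648 = 0.0540 → 5.4 centimorgans.

5.4 centimorgans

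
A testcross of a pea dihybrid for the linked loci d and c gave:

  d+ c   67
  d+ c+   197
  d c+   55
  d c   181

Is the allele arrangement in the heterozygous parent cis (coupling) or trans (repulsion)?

cis

The two most frequent classes are d+ c+ (197) and d c (181); these are the parental (non-recombinant) types.
So the F1 carried d+ c+ on one chromosome and d c on the other — the recessive alleles are on the same chromosome (cis / coupling).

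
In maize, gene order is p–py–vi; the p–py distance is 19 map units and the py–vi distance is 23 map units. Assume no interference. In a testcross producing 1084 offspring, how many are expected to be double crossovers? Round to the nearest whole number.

Map distances give recombination frequencies of 0.190 and 0.230 for the two intervals.
With no interference, expected double-crossover frequency = 0.190 × 0.230 = 0.04370.
Expected number = 0.04370 × 1084 = 47.37 ≈ 47.

47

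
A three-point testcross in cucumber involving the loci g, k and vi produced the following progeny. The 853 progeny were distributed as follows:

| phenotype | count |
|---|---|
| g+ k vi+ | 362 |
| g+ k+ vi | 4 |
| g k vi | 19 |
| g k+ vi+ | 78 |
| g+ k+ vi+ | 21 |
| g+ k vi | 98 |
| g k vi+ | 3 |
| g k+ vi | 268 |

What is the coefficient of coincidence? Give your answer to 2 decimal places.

The two most frequent reciprocal classes, g k+ vi and g+ k vi+, are the parental types, so the F1 was g k+ vi / g+ k vi+.
The two rarest classes, g+ k+ vi and g k vi+, are the double crossovers. Comparing them with the parentals, only the g allele has switched, so g is the middle locus and the order is k – g – vi.
k–g: (40 + 7)/853 = 0.0551; g–vi: (176 + 7)/853 = 0.2145.
Expected DCO frequency = 0.0551 × 0.2145 ≈ 0.01182; observed = 7/853 ≈ 0.00821.
Coefficient of coincidence = 0.00821/0.01182 ≈ 0.69.

0.69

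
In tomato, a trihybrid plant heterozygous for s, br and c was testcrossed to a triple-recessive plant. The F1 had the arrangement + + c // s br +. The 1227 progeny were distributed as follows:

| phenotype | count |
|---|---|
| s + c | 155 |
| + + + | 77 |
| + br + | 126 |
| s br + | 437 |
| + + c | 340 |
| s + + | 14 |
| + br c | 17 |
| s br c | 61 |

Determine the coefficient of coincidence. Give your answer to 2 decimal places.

0.72

The two rarest classes, + br c and s + +, are the double crossovers. Comparing them with the parentals, only the br allele has switched, so br is the middle locus and the order is s – br – c.
s–br: (281 + 31)/1227 = 0.2543; br–c: (138 + 31)/1227 = 0.1377.
Expected DCO frequency = 0.2543 × 0.1377 ≈ 0.03502; observed = 31/1227 ≈ 0.02526.
Coefficient of coincidence = 0.02526/0.03502 ≈ 0.72.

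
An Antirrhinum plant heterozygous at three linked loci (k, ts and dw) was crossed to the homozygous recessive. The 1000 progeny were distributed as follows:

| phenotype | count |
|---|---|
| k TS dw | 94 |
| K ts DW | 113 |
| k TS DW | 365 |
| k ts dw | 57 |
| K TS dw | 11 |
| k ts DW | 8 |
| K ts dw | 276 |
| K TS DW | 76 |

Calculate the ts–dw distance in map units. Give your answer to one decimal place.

The two most frequent reciprocal classes, k TS DW and K ts dw, are the parental types, so the F1 was k TS DW / K ts dw.
The two rarest classes, k ts DW and K TS dw, are the double crossovers. Comparing them with the parentals, only the ts allele has switched, so ts is the middle locus and the order is dw – ts – k.
Crossovers in the dw–ts interval produce the single-crossover classes k TS dw and K ts DW (94 + 113 = 207) plus the double crossovers (19).
RF(dw–ts) = (207 + 19) / 1000 = 226/1000 = 0.2260 → 22.6 map units.

22.6 map units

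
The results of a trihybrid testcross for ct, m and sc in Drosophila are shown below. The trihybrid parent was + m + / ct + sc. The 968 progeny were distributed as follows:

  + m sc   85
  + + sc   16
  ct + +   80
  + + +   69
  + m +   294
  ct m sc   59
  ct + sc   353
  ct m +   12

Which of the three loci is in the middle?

ct

The two rarest classes, ct m + and + + sc, are the double crossovers. Comparing them with the parentals, only the ct allele has switched, so ct is the middle locus and the order is sc – ct – m.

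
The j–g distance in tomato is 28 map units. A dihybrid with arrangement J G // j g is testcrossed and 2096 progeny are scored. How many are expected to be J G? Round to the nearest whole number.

755

A map distance of 28 map units corresponds to a recombination frequency of 0.280.
The F1 is J G / j g, so J G is a parental gamete class with expected frequency (1 − r)/2 = 0.720/2 = 0.3600.
Expected number = 0.3600 × 2096 = 754.56 ≈ 755.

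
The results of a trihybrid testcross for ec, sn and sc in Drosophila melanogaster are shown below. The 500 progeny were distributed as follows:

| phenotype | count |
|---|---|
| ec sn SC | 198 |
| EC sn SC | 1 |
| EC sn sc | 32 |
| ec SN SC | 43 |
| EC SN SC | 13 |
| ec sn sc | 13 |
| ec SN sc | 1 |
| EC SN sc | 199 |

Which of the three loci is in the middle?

The two most frequent reciprocal classes, ec sn SC and EC SN sc, are the parental types, so the F1 was ec sn SC / EC SN sc.
The two rarest classes, EC sn SC and ec SN sc, are the double crossovers. Comparing them with the parentals, only the ec allele has switched, so ec is the middle locus and the order is sc – ec – sn.

ec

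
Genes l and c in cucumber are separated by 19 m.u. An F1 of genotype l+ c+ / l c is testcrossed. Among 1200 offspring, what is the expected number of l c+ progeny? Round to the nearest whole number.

114

A map distance of 19 m.u. corresponds to a recombination frequency of 0.190.
The F1 is l+ c+ / l c, so l c+ is a recombinant gamete class with expected frequency r/2 = 0.190/2 = 0.0950.
Expected number = 0.0950 × 1200 = 114.00 ≈ 114.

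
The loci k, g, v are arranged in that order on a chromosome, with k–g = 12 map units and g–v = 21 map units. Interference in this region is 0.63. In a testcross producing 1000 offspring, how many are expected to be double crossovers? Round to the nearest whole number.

9

Map distances give recombination frequencies of 0.120 and 0.210 for the two intervals.
With interference 0.63 (so coincidence = 0.37), expected double-crossover frequency = 0.120 × 0.210 × 0.37 = 0.00932.
Expected number = 0.00932 × 1000 = 9.32 ≈ 9.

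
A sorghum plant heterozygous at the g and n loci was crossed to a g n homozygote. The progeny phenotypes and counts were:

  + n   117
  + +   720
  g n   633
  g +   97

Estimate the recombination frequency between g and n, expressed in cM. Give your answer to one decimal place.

The two most frequent classes, + + (720) and g n (633), are the parental types, so the F1 was + + / g n.
The recombinant classes are + n and g +: 117 + 97 = 214.
Recombination frequency = 214/1567 = 0.1366 ≈ 13.7%, i.e. 13.7 cM.

13.7 cM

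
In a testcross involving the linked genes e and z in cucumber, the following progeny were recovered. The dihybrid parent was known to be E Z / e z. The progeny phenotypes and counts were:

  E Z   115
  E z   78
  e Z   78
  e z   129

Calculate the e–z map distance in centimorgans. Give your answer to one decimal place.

39.0 centimorgans

The recombinant classes are E z and e Z: 78 + 78 = 156.
Recombination frequency = 156/400 = 0.3900 ≈ 39.0%, i.e. 39.0 centimorgans.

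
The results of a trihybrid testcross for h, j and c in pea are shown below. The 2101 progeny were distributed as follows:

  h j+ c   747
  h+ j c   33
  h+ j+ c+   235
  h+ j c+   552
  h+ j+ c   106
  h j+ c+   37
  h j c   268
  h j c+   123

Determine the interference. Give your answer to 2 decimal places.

The two most frequent reciprocal classes, h+ j c+ and h j+ c, are the parental types, so the F1 was h+ j c+ / h j+ c.
The two rarest classes, h+ j c and h j+ c+, are the double crossovers. Comparing them with the parentals, only the c allele has switched, so c is the middle locus and the order is h – c – j.
h–c: (229 + 70)/2101 = 0.1423; c–j: (503 + 70)/2101 = 0.2727.
Expected DCO frequency = 0.1423 × 0.2727 ≈ 0.03881; observed = 70/2101 ≈ 0.03332.
Coefficient of coincidence = 0.03332/0.03881 ≈ 0.86; interference = 1 − 0.86 = 0.14.

0.14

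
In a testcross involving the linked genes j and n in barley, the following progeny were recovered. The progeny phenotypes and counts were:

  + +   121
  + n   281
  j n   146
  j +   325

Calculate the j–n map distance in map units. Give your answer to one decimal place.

The two most frequent classes, + n (281) and j + (325), are the parental types, so the F1 was + n / j +.
The recombinant classes are + + and j n: 121 + 146 = 267.
Recombination frequency = 267/873 = 0.3058 ≈ 30.6%, i.e. 30.6 map units.

30.6 map units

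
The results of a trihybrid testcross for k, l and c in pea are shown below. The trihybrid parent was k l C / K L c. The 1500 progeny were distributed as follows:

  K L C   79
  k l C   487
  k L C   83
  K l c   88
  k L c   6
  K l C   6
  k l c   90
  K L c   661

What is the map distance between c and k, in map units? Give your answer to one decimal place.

The two rarest classes, K l C and k L c, are the double crossovers. Comparing them with the parentals, only the k allele has switched, so k is the middle locus and the order is l – k – c.
Crossovers in the k–c interval produce the single-crossover classes k l c and K L C (90 + 79 = 169) plus the double crossovers (12).
RF(k–c) = (169 + 12) / 1500 = 181/1500 = 0.1207 → 12.1 map units.

12.1 map units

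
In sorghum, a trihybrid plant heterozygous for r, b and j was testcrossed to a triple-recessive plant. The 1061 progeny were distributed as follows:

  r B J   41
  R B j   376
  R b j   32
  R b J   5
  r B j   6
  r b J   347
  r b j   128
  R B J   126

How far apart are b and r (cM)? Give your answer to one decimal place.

7.9 cM

The two most frequent reciprocal classes, R B j and r b J, are the parental types, so the F1 was R B j / r b J.
The two rarest classes, r B j and R b J, are the double crossovers. Comparing them with the parentals, only the r allele has switched, so r is the middle locus and the order is b – r – j.
Crossovers in the b–r interval produce the single-crossover classes R b j and r B J (32 + 41 = 73) plus the double crossovers (11).
RF(b–r) = (73 + 11) / 1061 = 84/1061 = 0.0792 → 7.9 cM.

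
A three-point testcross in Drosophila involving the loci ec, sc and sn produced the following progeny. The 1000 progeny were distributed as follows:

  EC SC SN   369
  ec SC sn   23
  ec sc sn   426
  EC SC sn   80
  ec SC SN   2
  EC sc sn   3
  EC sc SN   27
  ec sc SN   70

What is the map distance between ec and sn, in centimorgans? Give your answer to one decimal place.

The two most frequent reciprocal classes, ec sc sn and EC SC SN, are the parental types, so the F1 was ec sc sn / EC SC SN.
The two rarest classes, EC sc sn and ec SC SN, are the double crossovers. Comparing them with the parentals, only the ec allele has switched, so ec is the middle locus and the order is sn – ec – sc.
Crossovers in the sn–ec interval produce the single-crossover classes ec sc SN and EC SC sn (70 + 80 = 150) plus the double crossovers (5).
RF(sn–ec) = (150 + 5) / 1000 = 155/1000 = 0.1550 → 15.5 centimorgans.

15.5 centimorgans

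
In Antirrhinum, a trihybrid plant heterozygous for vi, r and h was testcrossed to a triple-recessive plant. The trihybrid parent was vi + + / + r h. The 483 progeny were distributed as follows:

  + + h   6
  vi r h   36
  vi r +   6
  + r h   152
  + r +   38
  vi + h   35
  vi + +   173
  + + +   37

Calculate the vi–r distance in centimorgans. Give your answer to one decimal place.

The two rarest classes, vi r + and + + h, are the double crossovers. Comparing them with the parentals, only the r allele has switched, so r is the middle locus and the order is vi – r – h.
Crossovers in the vi–r interval produce the single-crossover classes + + + and vi r h (37 + 36 = 73) plus the double crossovers (12).
RF(vi–r) = (73 + 12) / 483 = 85/483 = 0.1760 → 17.6 centimorgans.

17.6 centimorgans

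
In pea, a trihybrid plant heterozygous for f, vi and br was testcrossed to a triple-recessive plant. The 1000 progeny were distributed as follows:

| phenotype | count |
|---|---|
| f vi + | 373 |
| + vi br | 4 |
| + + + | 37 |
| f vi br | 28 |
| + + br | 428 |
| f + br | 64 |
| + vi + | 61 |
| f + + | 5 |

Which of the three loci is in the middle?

The two most frequent reciprocal classes, + + br and f vi +, are the parental types, so the F1 was + + br / f vi +.
The two rarest classes, + vi br and f + +, are the double crossovers. Comparing them with the parentals, only the vi allele has switched, so vi is the middle locus and the order is f – vi – br.

vi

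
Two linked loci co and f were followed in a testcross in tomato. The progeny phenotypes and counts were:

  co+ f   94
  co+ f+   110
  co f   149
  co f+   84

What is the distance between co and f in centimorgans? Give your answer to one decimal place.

The two most frequent classes, co+ f+ (110) and co f (149), are the parental types, so the F1 was co+ f+ / co f.
The recombinant classes are co+ f and co f+: 94 + 84 = 178.
Recombination frequency = 178/437 = 0.4073 ≈ 40.7%, i.e. 40.7 centimorgans.

40.7 centimorgans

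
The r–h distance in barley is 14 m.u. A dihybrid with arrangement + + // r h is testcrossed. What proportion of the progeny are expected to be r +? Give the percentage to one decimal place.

A map distance of 14 m.u. corresponds to a recombination frequency of 0.140.
The F1 is + + / r h, so r + is a recombinant gamete class with expected frequency r/2 = 0.140/2 = 0.0700.
That is 0.0700 = 7.0% of the progeny.

7.0%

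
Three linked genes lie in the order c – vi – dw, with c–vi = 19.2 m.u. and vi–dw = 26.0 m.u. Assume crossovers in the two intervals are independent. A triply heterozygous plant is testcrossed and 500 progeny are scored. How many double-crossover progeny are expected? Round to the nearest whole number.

Map distances give recombination frequencies of 0.192 and 0.260 for the two intervals.
With no interference, expected double-crossover frequency = 0.192 × 0.260 = 0.04992.
Expected number = 0.04992 × 500 = 24.96 ≈ 25.

25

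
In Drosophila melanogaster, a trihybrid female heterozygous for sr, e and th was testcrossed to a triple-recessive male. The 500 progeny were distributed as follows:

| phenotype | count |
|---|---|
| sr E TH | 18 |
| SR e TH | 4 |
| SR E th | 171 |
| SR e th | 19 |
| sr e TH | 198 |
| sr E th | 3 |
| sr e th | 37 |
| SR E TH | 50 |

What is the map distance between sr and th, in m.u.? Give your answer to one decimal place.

The two most frequent reciprocal classes, sr e TH and SR E th, are the parental types, so the F1 was sr e TH / SR E th.
The two rarest classes, SR e TH and sr E th, are the double crossovers. Comparing them with the parentals, only the sr allele has switched, so sr is the middle locus and the order is th – sr – e.
Crossovers in the th–sr interval produce the single-crossover classes sr e th and SR E TH (37 + 50 = 87) plus the double crossovers (7).
RF(th–sr) = (87 + 7) / 500 = 94/500 = 0.1880 → 18.8 m.u.

18.8 m.u.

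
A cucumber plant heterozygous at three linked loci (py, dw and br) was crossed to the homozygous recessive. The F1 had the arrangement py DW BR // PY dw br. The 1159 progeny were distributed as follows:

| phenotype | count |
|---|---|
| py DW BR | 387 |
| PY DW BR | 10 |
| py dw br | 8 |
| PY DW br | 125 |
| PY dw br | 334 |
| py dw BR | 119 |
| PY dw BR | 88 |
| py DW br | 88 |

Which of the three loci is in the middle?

The two rarest classes, PY DW BR and py dw br, are the double crossovers. Comparing them with the parentals, only the py allele has switched, so py is the middle locus and the order is br – py – dw.

py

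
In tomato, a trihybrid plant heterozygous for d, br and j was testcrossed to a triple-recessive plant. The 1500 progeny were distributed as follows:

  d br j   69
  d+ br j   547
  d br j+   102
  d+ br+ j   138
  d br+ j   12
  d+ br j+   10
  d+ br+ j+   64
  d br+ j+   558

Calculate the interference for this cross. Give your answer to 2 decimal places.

The two most frequent reciprocal classes, d+ br j and d br+ j+, are the parental types, so the F1 was d+ br j / d br+ j+.
The two rarest classes, d+ br j+ and d br+ j, are the double crossovers. Comparing them with the parentals, only the j allele has switched, so j is the middle locus and the order is d – j – br.
d–j: (133 + 22)/1500 = 0.1033; j–br: (240 + 22)/1500 = 0.1747.
Expected DCO frequency = 0.1033 × 0.1747 ≈ 0.01805; observed = 22/1500 ≈ 0.01467.
Coefficient of coincidence = 0.01467/0.01805 ≈ 0.81; interference = 1 − 0.81 = 0.19.

0.19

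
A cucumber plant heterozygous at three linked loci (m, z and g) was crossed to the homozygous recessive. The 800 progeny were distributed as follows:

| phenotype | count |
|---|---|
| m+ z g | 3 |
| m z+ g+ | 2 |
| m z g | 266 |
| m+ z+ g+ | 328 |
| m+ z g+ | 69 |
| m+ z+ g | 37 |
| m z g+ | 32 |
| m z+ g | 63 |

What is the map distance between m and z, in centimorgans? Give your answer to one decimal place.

17.1 centimorgans

The two most frequent reciprocal classes, m z g and m+ z+ g+, are the parental types, so the F1 was m z g / m+ z+ g+.
The two rarest classes, m+ z g and m z+ g+, are the double crossovers. Comparing them with the parentals, only the m allele has switched, so m is the middle locus and the order is g – m – z.
Crossovers in the m–z interval produce the single-crossover classes m z+ g and m+ z g+ (63 + 69 = 132) plus the double crossovers (5).
RF(m–z) = (132 + 5) / 800 = 137/800 = 0.1713 → 17.1 centimorgans.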